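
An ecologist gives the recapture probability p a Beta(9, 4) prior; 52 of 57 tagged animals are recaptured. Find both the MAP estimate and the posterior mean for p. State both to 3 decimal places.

Posterior: Beta(9+52, 4+5) = Beta(61, 9).
Mode = (61−1)/(61+9−2) = 60/68 = 0.882.
Mean = 61/(61+9) = 61/70 = 0.871.

MAP = 0.882; posterior mean = 0.871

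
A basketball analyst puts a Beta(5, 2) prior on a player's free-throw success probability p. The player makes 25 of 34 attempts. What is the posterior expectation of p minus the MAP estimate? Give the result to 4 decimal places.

Posterior: Beta(5+25, 2+9) = Beta(30, 11).
Mode = (30−1)/(30+11−2) = 29/39 = 0.7436.
Mean = 30/(30+11) = 30/41 = 0.7317.
Difference = 0.7317 − 0.7436 = -0.0119.
Left-skewed posterior ⇒ mean < mode.

-0.0119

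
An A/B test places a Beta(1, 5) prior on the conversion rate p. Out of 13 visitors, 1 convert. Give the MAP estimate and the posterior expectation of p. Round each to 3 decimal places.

Posterior: Beta(1+1, 5+12) = Beta(2, 17).
Mode = (2−1)/(2+17−2) = 1/17 = 0.059.
Mean = 2/(2+17) = 2/19 = 0.105.

MAP estimate = 0.059, posterior expectation = 0.105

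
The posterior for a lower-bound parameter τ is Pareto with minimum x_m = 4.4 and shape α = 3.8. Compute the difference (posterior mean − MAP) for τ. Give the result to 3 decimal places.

The Pareto density is strictly decreasing on [x_m, ∞), so the mode is x_m = 4.400.
Mean = α·x_m/(α−1) = 3.8·4.4/2.8 = 5.971.
Difference = 5.971 − 4.400 = 1.571.

1.571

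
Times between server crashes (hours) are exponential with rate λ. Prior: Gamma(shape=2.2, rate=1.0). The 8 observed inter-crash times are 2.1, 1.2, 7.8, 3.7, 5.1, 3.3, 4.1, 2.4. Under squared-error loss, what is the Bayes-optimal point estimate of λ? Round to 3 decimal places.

Σ times = 29.7. Posterior: Gamma(shape = 2.2+8 = 10.2, rate = 1.0+29.7 = 30.7).
Mode = (α−1)/β = 9.2/30.7 = 0.300.
Mean = α/β = 10.2/30.7 = 0.332.
Squared-error loss ⇒ the optimal estimator is the posterior mean.

0.332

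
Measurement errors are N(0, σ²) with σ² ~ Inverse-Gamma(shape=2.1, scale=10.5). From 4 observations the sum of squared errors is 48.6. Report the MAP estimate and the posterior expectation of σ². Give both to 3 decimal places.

Posterior: Inverse-Gamma(shape = 2.1+4/2 = 4.1, scale = 10.5+48.6/2 = 34.8).
Mode = β/(α+1) = 34.8/5.1 = 6.824.
Mean = β/(α−1) = 34.8/3.1 = 11.226.

MAP = 6.824; posterior mean = 11.226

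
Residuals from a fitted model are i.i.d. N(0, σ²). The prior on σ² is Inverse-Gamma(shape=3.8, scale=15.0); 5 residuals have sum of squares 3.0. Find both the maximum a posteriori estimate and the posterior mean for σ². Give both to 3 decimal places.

MAP = 2.260, posterior mean = 3.113

Posterior: Inverse-Gamma(shape = 3.8+5/2 = 6.3, scale = 15.0+3.0/2 = 16.5).
Mode = β/(α+1) = 16.5/7.3 = 2.260.
Mean = β/(α−1) = 16.5/5.3 = 3.113.
The mean is pulled above the mode by the posterior's right skew.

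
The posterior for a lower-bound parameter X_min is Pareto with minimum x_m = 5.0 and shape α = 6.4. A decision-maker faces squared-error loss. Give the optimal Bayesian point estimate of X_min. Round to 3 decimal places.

The Pareto density is strictly decreasing on [x_m, ∞), so the mode is x_m = 5.000.
Mean = α·x_m/(α−1) = 6.4·5.0/5.4 = 5.926.
Squared-error loss ⇒ the optimal estimator is the posterior mean.

5.926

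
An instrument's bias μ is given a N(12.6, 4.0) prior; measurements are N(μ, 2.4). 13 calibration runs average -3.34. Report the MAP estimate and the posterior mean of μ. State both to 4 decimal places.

Posterior for μ is Normal. Precision-weighted mean: (1/4.0·12.6 + 13/2.4·-3.34) / (1/4.0 + 13/2.4) = -2.6368.
A Normal posterior is symmetric, so mode = mean.

MAP = -2.6368; posterior mean = -2.6368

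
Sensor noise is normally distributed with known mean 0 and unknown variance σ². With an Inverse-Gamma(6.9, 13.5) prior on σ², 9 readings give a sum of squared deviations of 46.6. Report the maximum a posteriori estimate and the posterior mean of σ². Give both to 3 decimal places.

Posterior: Inverse-Gamma(shape = 6.9+9/2 = 11.4, scale = 13.5+46.6/2 = 36.8).
Mode = β/(α+1) = 36.8/12.4 = 2.968.
Mean = β/(α−1) = 36.8/10.4 = 3.538.
Right-skewed posterior ⇒ mode < mean.

σ²_MAP = 2.968, E[σ²|data] = 3.538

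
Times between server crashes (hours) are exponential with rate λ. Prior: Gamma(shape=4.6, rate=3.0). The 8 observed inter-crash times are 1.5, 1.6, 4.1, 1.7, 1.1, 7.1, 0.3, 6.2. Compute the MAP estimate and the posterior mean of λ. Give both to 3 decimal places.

MAP estimate = 0.436, posterior mean = 0.474

Σ times = 23.6. Posterior: Gamma(shape = 4.6+8 = 12.6, rate = 3.0+23.6 = 26.6).
Mode = (α−1)/β = 11.6/26.6 = 0.436.
Mean = α/β = 12.6/26.6 = 0.474.
The posterior is right-skewed, so the mean exceeds the mode.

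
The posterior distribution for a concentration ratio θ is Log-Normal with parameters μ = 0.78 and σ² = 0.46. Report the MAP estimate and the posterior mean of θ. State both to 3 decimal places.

Mode = exp(μ − σ²) = exp(0.32) = 1.377.
Mean = exp(μ + σ²/2) = exp(1.010) = 2.746.

MAP = 1.377, posterior mean = 2.746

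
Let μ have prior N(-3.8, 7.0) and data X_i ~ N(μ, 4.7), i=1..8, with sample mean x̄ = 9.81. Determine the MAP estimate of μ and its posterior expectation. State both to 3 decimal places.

MAP = 8.756; posterior mean = 8.756

Posterior for μ is Normal. Precision-weighted mean: (1/7.0·-3.8 + 8/4.7·9.81) / (1/7.0 + 8/4.7) = 8.756.
A Normal posterior is symmetric, so mode = mean.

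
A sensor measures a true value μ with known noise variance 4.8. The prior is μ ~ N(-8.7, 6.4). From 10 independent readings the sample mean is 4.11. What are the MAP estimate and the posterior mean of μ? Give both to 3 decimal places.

Posterior for μ is Normal. Precision-weighted mean: (1/6.4·-8.7 + 10/4.8·4.11) / (1/6.4 + 10/4.8) = 3.216.
A Normal posterior is symmetric, so mode = mean.

MAP = 3.216, posterior mean = 3.216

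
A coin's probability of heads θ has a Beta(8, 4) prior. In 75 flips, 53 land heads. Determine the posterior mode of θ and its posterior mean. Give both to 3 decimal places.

Posterior: Beta(8+53, 4+22) = Beta(61, 26).
Mode = (61−1)/(61+26−2) = 60/85 = 0.706.
Mean = 61/(61+26) = 61/87 = 0.701.
The mean is pulled below the mode by the posterior's left skew.

MAP = 0.706; posterior mean = 0.701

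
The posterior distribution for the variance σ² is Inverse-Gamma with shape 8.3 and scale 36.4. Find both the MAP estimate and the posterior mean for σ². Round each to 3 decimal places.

Mode = β/(α+1) = 36.4/9.3 = 3.914.
Mean = β/(α−1) = 36.4/7.3 = 4.986.
The mean is pulled above the mode by the posterior's right skew.

MAP: 3.914. Posterior mean: 4.986.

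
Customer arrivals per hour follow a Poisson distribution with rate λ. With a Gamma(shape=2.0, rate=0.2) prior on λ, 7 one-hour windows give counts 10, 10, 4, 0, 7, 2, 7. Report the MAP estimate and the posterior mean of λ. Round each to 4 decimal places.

λ_MAP = 5.6944, E[λ|data] = 5.8333

Σ counts = 40. Posterior: Gamma(shape = 2.0+40 = 42.0, rate = 0.2+7 = 7.2).
Mode = (α−1)/β = 41.0/7.2 = 5.6944.
Mean = α/β = 42.0/7.2 = 5.8333.
Right-skewed posterior ⇒ mode < mean.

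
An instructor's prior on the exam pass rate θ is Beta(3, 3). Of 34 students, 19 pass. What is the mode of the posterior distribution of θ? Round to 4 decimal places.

Posterior: Beta(3+19, 3+15) = Beta(22, 18).
Mode = (22−1)/(22+18−2) = 21/38 = 0.5526.
Mean = 22/(22+18) = 22/40 = 0.5500.
This is the posterior mode — the MAP estimate.

0.5526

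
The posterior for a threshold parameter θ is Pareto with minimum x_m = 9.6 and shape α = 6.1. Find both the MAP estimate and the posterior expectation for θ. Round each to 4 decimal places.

The Pareto density is strictly decreasing on [x_m, ∞), so the mode is x_m = 9.6000.
Mean = α·x_m/(α−1) = 6.1·9.6/5.1 = 11.4824.
Right-skewed posterior ⇒ mode < mean.

MAP = 9.6000; posterior mean = 11.4824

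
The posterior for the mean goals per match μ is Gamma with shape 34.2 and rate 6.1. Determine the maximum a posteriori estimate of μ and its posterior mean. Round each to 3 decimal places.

Mode = (α−1)/β = 33.2/6.1 = 5.443.
Mean = α/β = 34.2/6.1 = 5.607.

MAP = 5.443; posterior mean = 5.607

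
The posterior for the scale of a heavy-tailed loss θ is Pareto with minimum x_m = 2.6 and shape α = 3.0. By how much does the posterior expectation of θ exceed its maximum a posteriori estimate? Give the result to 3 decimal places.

The Pareto density is strictly decreasing on [x_m, ∞), so the mode is x_m = 2.600.
Mean = α·x_m/(α−1) = 3.0·2.6/2.0 = 3.900.
Difference = 3.900 − 2.600 = 1.300.
Mean > mode: the posterior has a right tail.

1.300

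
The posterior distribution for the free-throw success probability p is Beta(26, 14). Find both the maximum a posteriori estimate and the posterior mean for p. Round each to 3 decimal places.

p_MAP = 0.658, E[p|data] = 0.650

Mode = (26−1)/(26+14−2) = 25/38 = 0.658.
Mean = 26/(26+14) = 26/40 = 0.650.
Mode > mean: the posterior has a left tail.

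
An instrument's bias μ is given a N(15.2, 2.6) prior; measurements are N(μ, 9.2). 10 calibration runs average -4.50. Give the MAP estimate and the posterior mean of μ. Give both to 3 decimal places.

MAP: 0.649. Posterior mean: 0.649.

Posterior for μ is Normal. Precision-weighted mean: (1/2.6·15.2 + 10/9.2·-4.50) / (1/2.6 + 10/9.2) = 0.649.
A Normal posterior is symmetric, so mode = mean.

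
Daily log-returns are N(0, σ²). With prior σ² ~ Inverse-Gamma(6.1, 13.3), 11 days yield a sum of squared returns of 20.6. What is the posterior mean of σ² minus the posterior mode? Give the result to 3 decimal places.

0.353

Posterior: Inverse-Gamma(shape = 6.1+11/2 = 11.6, scale = 13.3+20.6/2 = 23.6).
Mode = β/(α+1) = 23.6/12.6 = 1.873.
Mean = β/(α−1) = 23.6/10.6 = 2.226.
Difference = 2.226 − 1.873 = 0.353.
Right-skewed posterior ⇒ mode < mean.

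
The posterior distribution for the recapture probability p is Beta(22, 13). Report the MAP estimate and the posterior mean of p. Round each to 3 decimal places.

Mode = (22−1)/(22+13−2) = 21/33 = 0.636.
Mean = 22/(22+13) = 22/35 = 0.629.

MAP: 0.636. Posterior mean: 0.629.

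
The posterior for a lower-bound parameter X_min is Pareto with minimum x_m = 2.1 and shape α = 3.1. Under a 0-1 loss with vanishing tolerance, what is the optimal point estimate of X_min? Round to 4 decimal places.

2.1000

The Pareto density is strictly decreasing on [x_m, ∞), so the mode is x_m = 2.1000.
Mean = α·x_m/(α−1) = 3.1·2.1/2.1 = 3.1000.
This is the posterior mode — the MAP estimate.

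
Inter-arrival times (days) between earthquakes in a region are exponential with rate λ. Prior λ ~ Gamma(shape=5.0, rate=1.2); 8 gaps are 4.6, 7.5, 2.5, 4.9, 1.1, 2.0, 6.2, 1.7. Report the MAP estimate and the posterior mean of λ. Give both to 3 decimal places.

MAP = 0.379, posterior mean = 0.410

Σ times = 30.5. Posterior: Gamma(shape = 5.0+8 = 13.0, rate = 1.2+30.5 = 31.7).
Mode = (α−1)/β = 12.0/31.7 = 0.379.
Mean = α/β = 13.0/31.7 = 0.410.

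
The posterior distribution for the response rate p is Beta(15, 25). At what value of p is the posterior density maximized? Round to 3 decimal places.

0.368

Mode = (15−1)/(15+25−2) = 14/38 = 0.368.
Mean = 15/(15+25) = 15/40 = 0.375.
This is the posterior mode — the MAP estimate.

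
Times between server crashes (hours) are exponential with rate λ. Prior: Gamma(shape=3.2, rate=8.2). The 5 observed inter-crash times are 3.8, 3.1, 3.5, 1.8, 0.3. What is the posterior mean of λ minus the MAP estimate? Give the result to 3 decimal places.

0.048

Σ times = 12.5. Posterior: Gamma(shape = 3.2+5 = 8.2, rate = 8.2+12.5 = 20.7).
Mode = (α−1)/β = 7.2/20.7 = 0.348.
Mean = α/β = 8.2/20.7 = 0.396.
Difference = 0.396 − 0.348 = 0.048.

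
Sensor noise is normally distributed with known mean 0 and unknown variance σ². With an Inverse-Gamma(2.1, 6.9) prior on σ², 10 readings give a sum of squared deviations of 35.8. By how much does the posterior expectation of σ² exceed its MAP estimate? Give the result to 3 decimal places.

1.004

Posterior: Inverse-Gamma(shape = 2.1+10/2 = 7.1, scale = 6.9+35.8/2 = 24.8).
Mode = β/(α+1) = 24.8/8.1 = 3.062.
Mean = β/(α−1) = 24.8/6.1 = 4.066.
Difference = 4.066 − 3.062 = 1.004.
Mean > mode: the posterior has a right tail.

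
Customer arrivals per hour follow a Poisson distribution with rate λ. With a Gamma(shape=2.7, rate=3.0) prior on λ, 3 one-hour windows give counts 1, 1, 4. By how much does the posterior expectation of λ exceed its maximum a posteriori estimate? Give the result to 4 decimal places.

0.1667

Σ counts = 6. Posterior: Gamma(shape = 2.7+6 = 8.7, rate = 3.0+3 = 6.0).
Mode = (α−1)/β = 7.7/6.0 = 1.2833.
Mean = α/β = 8.7/6.0 = 1.4500.
Difference = 1.4500 − 1.2833 = 0.1667.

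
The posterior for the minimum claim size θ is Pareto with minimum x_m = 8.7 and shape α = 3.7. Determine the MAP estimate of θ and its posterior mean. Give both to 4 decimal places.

The Pareto density is strictly decreasing on [x_m, ∞), so the mode is x_m = 8.7000.
Mean = α·x_m/(α−1) = 3.7·8.7/2.7 = 11.9222.
The posterior is right-skewed, so the mean exceeds the mode.

MAP estimate = 8.7000, posterior mean = 11.9222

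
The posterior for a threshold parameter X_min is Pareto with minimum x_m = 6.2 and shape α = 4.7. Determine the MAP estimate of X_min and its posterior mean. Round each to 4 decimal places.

MAP: 6.2000. Posterior mean: 7.8757.

The Pareto density is strictly decreasing on [x_m, ∞), so the mode is x_m = 6.2000.
Mean = α·x_m/(α−1) = 4.7·6.2/3.7 = 7.8757.
Mean > mode: the posterior has a right tail.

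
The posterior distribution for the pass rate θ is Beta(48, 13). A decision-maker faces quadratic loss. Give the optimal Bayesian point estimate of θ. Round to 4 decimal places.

Mode = (48−1)/(48+13−2) = 47/59 = 0.7966.
Mean = 48/(48+13) = 48/61 = 0.7869.
Quadratic loss ⇒ the optimal estimator is the posterior mean.

0.7869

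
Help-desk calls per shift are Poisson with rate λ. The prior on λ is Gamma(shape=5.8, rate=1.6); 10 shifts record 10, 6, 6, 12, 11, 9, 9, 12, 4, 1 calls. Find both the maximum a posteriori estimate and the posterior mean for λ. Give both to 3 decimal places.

Σ counts = 80. Posterior: Gamma(shape = 5.8+80 = 85.8, rate = 1.6+10 = 11.6).
Mode = (α−1)/β = 84.8/11.6 = 7.310.
Mean = α/β = 85.8/11.6 = 7.397.
The posterior is right-skewed, so the mean exceeds the mode.

MAP: 7.310. Posterior mean: 7.397.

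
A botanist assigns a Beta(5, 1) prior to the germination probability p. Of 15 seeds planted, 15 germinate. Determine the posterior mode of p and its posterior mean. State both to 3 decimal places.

Posterior: Beta(5+15, 1+0) = Beta(20, 1).
Since β = 1 ≤ 1 and α > 1, the Beta density is monotone increasing on [0,1]; the mode is at 1.
Mean = 20/(20+1) = 0.952.

MAP = 1.000; posterior mean = 0.952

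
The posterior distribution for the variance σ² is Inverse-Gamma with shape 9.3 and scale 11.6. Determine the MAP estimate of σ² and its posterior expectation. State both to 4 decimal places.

Mode = β/(α+1) = 11.6/10.3 = 1.1262.
Mean = β/(α−1) = 11.6/8.3 = 1.3976.
The mean is pulled above the mode by the posterior's right skew.

MAP = 1.1262, posterior mean = 1.3976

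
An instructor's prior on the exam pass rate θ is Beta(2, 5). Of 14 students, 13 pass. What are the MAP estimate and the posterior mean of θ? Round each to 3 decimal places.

Posterior: Beta(2+13, 5+1) = Beta(15, 6).
Mode = (15−1)/(15+6−2) = 14/19 = 0.737.
Mean = 15/(15+6) = 15/21 = 0.714.

MAP: 0.737. Posterior mean: 0.714.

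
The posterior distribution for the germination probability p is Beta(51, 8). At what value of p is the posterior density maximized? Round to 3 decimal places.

0.877

Mode = (51−1)/(51+8−2) = 50/57 = 0.877.
Mean = 51/(51+8) = 51/59 = 0.864.
This is the posterior mode — the MAP estimate.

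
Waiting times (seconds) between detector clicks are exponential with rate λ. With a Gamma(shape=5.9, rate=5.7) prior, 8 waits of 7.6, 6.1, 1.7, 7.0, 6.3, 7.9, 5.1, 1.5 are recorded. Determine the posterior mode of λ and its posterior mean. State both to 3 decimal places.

λ_MAP = 0.264, E[λ|data] = 0.284

Σ times = 43.2. Posterior: Gamma(shape = 5.9+8 = 13.9, rate = 5.7+43.2 = 48.9).
Mode = (α−1)/β = 12.9/48.9 = 0.264.
Mean = α/β = 13.9/48.9 = 0.284.
Right-skewed posterior ⇒ mode < mean.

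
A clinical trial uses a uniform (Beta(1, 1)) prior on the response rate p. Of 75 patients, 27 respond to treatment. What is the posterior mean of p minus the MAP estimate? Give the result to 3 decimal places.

0.004

Posterior: Beta(1+27, 1+48) = Beta(28, 49).
Mode = (28−1)/(28+49−2) = 27/75 = 0.360.
With a flat prior the MAP equals the MLE, 27/75.
Mean = 28/(28+49) = 28/77 = 0.364.
Difference = 0.364 − 0.360 = 0.004.
Mean > mode: the posterior has a right tail.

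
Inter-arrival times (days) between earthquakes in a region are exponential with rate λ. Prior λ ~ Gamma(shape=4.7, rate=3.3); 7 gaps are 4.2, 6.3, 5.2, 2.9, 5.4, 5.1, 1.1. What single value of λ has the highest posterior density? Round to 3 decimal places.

0.319

Σ times = 30.2. Posterior: Gamma(shape = 4.7+7 = 11.7, rate = 3.3+30.2 = 33.5).
Mode = (α−1)/β = 10.7/33.5 = 0.319.
Mean = α/β = 11.7/33.5 = 0.349.
This is the posterior mode — the MAP estimate.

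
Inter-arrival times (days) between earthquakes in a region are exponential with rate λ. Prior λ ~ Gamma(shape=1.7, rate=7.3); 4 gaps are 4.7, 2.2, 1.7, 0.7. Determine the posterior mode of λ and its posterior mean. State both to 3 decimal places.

MAP = 0.283, posterior mean = 0.343

Σ times = 9.3. Posterior: Gamma(shape = 1.7+4 = 5.7, rate = 7.3+9.3 = 16.6).
Mode = (α−1)/β = 4.7/16.6 = 0.283.
Mean = α/β = 5.7/16.6 = 0.343.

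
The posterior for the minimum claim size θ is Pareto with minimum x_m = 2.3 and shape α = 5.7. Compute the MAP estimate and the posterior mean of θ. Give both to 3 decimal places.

The Pareto density is strictly decreasing on [x_m, ∞), so the mode is x_m = 2.300.
Mean = α·x_m/(α−1) = 5.7·2.3/4.7 = 2.789.

MAP: 2.300. Posterior mean: 2.789.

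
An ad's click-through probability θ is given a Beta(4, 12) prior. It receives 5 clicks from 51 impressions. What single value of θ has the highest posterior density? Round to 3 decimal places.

0.123

Posterior: Beta(4+5, 12+46) = Beta(9, 58).
Mode = (9−1)/(9+58−2) = 8/65 = 0.123.
Mean = 9/(9+58) = 9/67 = 0.134.
This is the posterior mode — the MAP estimate.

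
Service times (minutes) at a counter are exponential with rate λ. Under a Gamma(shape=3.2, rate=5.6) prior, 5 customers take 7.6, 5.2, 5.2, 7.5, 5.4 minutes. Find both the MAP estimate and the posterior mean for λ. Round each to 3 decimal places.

Σ times = 30.9. Posterior: Gamma(shape = 3.2+5 = 8.2, rate = 5.6+30.9 = 36.5).
Mode = (α−1)/β = 7.2/36.5 = 0.197.
Mean = α/β = 8.2/36.5 = 0.225.

λ_MAP = 0.197, E[λ|data] = 0.225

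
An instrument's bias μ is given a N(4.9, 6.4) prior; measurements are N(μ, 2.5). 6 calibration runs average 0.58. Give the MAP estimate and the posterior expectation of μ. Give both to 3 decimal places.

Posterior for μ is Normal. Precision-weighted mean: (1/6.4·4.9 + 6/2.5·0.58) / (1/6.4 + 6/2.5) = 0.844.
A Normal posterior is symmetric, so mode = mean.

MAP estimate = 0.844, posterior expectation = 0.844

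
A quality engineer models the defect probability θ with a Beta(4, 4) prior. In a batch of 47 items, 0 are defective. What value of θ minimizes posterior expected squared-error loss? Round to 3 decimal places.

0.073

Posterior: Beta(4+0, 4+47) = Beta(4, 51).
Mode = (4−1)/(4+51−2) = 3/53 = 0.057.
Mean = 4/(4+51) = 4/55 = 0.073.
Squared-error loss ⇒ the optimal estimator is the posterior mean.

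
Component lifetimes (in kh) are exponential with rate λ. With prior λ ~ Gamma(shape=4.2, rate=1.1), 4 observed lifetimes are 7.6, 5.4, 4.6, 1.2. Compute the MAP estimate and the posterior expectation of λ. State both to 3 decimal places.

Σ times = 18.8. Posterior: Gamma(shape = 4.2+4 = 8.2, rate = 1.1+18.8 = 19.9).
Mode = (α−1)/β = 7.2/19.9 = 0.362.
Mean = α/β = 8.2/19.9 = 0.412.
The mean is pulled above the mode by the posterior's right skew.

MAP = 0.362; posterior mean = 0.412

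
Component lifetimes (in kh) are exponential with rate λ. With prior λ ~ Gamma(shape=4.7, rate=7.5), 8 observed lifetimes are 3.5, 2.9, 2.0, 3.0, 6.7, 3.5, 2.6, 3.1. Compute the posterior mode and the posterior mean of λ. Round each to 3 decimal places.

Σ times = 27.3. Posterior: Gamma(shape = 4.7+8 = 12.7, rate = 7.5+27.3 = 34.8).
Mode = (α−1)/β = 11.7/34.8 = 0.336.
Mean = α/β = 12.7/34.8 = 0.365.
The posterior is right-skewed, so the mean exceeds the mode.

MAP = 0.336, posterior mean = 0.365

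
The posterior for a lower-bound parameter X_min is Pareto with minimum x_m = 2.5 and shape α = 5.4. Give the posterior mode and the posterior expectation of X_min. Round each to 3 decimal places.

The Pareto density is strictly decreasing on [x_m, ∞), so the mode is x_m = 2.500.
Mean = α·x_m/(α−1) = 5.4·2.5/4.4 = 3.068.

posterior mode = 2.500, posterior expectation = 3.068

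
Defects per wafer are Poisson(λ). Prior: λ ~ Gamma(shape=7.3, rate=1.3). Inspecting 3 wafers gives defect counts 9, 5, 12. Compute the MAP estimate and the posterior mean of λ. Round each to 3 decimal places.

MAP estimate = 7.512, posterior mean = 7.744

Σ counts = 26. Posterior: Gamma(shape = 7.3+26 = 33.3, rate = 1.3+3 = 4.3).
Mode = (α−1)/β = 32.3/4.3 = 7.512.
Mean = α/β = 33.3/4.3 = 7.744.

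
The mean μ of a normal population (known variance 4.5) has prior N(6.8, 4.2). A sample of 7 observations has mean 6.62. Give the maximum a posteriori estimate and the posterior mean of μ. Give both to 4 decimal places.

Posterior for μ is Normal. Precision-weighted mean: (1/4.2·6.8 + 7/4.5·6.62) / (1/4.2 + 7/4.5) = 6.6439.
A Normal posterior is symmetric, so mode = mean.

MAP = 6.6439, posterior mean = 6.6439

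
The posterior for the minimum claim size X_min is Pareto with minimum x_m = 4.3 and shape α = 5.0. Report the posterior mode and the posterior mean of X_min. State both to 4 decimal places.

MAP: 4.3000. Posterior mean: 5.3750.

The Pareto density is strictly decreasing on [x_m, ∞), so the mode is x_m = 4.3000.
Mean = α·x_m/(α−1) = 5.0·4.3/4.0 = 5.3750.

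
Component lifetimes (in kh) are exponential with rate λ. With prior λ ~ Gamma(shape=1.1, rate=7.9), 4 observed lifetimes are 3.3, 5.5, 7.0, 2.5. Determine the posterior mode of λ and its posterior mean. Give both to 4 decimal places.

Σ times = 18.3. Posterior: Gamma(shape = 1.1+4 = 5.1, rate = 7.9+18.3 = 26.2).
Mode = (α−1)/β = 4.1/26.2 = 0.1565.
Mean = α/β = 5.1/26.2 = 0.1947.
Right-skewed posterior ⇒ mode < mean.

MAP = 0.1565, posterior mean = 0.1947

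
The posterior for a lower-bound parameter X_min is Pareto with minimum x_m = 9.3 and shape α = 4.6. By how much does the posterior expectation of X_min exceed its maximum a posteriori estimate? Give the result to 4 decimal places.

The Pareto density is strictly decreasing on [x_m, ∞), so the mode is x_m = 9.3000.
Mean = α·x_m/(α−1) = 4.6·9.3/3.6 = 11.8833.
Difference = 11.8833 − 9.3000 = 2.5833.

2.5833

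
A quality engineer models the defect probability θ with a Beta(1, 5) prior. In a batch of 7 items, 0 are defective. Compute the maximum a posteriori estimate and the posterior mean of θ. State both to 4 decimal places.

Posterior: Beta(1+0, 5+7) = Beta(1, 12).
Since α = 1 ≤ 1 and β > 1, the Beta density is monotone decreasing on [0,1]; the mode is at 0.
Mean = 1/(1+12) = 0.0769.
The mean is pulled above the mode by the posterior's right skew.

maximum a posteriori estimate = 0.0000, posterior mean = 0.0769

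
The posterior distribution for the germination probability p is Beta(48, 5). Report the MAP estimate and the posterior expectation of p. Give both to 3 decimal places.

MAP = 0.922, posterior mean = 0.906

Mode = (48−1)/(48+5−2) = 47/51 = 0.922.
Mean = 48/(48+5) = 48/53 = 0.906.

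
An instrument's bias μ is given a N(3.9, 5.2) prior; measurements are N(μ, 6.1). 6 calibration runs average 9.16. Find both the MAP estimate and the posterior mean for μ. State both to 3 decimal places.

μ_MAP = 8.300, E[μ|data] = 8.300

Posterior for μ is Normal. Precision-weighted mean: (1/5.2·3.9 + 6/6.1·9.16) / (1/5.2 + 6/6.1) = 8.300.
A Normal posterior is symmetric, so mode = mean.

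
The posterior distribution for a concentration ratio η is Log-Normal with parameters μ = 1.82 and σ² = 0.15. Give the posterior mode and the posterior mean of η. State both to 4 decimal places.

Mode = exp(μ − σ²) = exp(1.67) = 5.3122.
Mean = exp(μ + σ²/2) = exp(1.895) = 6.6525.
Mean > mode: the posterior has a right tail.

MAP = 5.3122, posterior mean = 6.6525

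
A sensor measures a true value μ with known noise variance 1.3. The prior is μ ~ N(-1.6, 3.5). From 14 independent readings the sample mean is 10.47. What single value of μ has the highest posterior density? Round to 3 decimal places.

Posterior for μ is Normal. Precision-weighted mean: (1/3.5·-1.6 + 14/1.3·10.47) / (1/3.5 + 14/1.3) = 10.158.
A Normal posterior is symmetric, so mode = mean.
This is the posterior mode — the MAP estimate.

10.158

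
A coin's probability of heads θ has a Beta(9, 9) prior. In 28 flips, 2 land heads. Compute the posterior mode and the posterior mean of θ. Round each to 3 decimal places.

Posterior: Beta(9+2, 9+26) = Beta(11, 35).
Mode = (11−1)/(11+35−2) = 10/44 = 0.227.
Mean = 11/(11+35) = 11/46 = 0.239.

θ_MAP = 0.227, E[θ|data] = 0.239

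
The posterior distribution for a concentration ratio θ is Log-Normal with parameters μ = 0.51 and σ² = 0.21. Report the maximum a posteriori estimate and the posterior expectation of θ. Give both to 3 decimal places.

Mode = exp(μ − σ²) = exp(0.30) = 1.350.
Mean = exp(μ + σ²/2) = exp(0.615) = 1.850.

maximum a posteriori estimate = 1.350, posterior expectation = 1.850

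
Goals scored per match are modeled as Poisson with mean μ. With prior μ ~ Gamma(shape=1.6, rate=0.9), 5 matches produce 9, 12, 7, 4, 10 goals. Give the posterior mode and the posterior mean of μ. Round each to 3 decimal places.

Σ counts = 42. Posterior: Gamma(shape = 1.6+42 = 43.6, rate = 0.9+5 = 5.9).
Mode = (α−1)/β = 42.6/5.9 = 7.220.
Mean = α/β = 43.6/5.9 = 7.390.
The mean is pulled above the mode by the posterior's right skew.

MAP = 7.220; posterior mean = 7.390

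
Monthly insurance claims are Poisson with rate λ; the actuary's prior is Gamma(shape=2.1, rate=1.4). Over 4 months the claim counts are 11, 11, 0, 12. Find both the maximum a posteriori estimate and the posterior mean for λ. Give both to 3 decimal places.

MAP = 6.500; posterior mean = 6.685

Σ counts = 34. Posterior: Gamma(shape = 2.1+34 = 36.1, rate = 1.4+4 = 5.4).
Mode = (α−1)/β = 35.1/5.4 = 6.500.
Mean = α/β = 36.1/5.4 = 6.685.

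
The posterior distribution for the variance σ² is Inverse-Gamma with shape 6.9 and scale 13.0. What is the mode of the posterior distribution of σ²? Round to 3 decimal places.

Mode = β/(α+1) = 13.0/7.9 = 1.646.
Mean = β/(α−1) = 13.0/5.9 = 2.203.
This is the posterior mode — the MAP estimate.

1.646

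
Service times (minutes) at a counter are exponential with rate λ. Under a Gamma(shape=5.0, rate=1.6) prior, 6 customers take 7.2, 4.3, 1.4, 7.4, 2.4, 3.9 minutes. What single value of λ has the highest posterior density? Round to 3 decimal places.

0.355

Σ times = 26.6. Posterior: Gamma(shape = 5.0+6 = 11.0, rate = 1.6+26.6 = 28.2).
Mode = (α−1)/β = 10.0/28.2 = 0.355.
Mean = α/β = 11.0/28.2 = 0.390.
This is the posterior mode — the MAP estimate.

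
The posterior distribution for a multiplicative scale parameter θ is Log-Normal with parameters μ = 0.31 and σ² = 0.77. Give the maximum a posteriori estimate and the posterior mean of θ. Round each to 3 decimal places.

MAP = 0.631, posterior mean = 2.004

Mode = exp(μ − σ²) = exp(-0.46) = 0.631.
Mean = exp(μ + σ²/2) = exp(0.695) = 2.004.
Mean > mode: the posterior has a right tail.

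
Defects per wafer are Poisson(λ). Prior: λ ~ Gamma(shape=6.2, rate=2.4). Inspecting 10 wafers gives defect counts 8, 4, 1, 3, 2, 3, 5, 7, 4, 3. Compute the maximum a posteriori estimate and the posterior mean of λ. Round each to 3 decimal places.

MAP = 3.645, posterior mean = 3.726

Σ counts = 40. Posterior: Gamma(shape = 6.2+40 = 46.2, rate = 2.4+10 = 12.4).
Mode = (α−1)/β = 45.2/12.4 = 3.645.
Mean = α/β = 46.2/12.4 = 3.726.
The mean is pulled above the mode by the posterior's right skew.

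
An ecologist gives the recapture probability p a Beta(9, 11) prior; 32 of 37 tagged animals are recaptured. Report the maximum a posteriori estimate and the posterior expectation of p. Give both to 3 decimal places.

maximum a posteriori estimate = 0.727, posterior expectation = 0.719

Posterior: Beta(9+32, 11+5) = Beta(41, 16).
Mode = (41−1)/(41+16−2) = 40/55 = 0.727.
Mean = 41/(41+16) = 41/57 = 0.719.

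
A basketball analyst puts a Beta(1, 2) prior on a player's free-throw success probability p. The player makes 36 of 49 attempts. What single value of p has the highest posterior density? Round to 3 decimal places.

0.720

Posterior: Beta(1+36, 2+13) = Beta(37, 15).
Mode = (37−1)/(37+15−2) = 36/50 = 0.720.
Mean = 37/(37+15) = 37/52 = 0.712.
This is the posterior mode — the MAP estimate.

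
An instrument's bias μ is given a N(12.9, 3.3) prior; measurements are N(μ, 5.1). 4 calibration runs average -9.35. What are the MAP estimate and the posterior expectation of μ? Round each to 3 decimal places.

μ_MAP = -3.149, E[μ|data] = -3.149

Posterior for μ is Normal. Precision-weighted mean: (1/3.3·12.9 + 4/5.1·-9.35) / (1/3.3 + 4/5.1) = -3.149.
A Normal posterior is symmetric, so mode = mean.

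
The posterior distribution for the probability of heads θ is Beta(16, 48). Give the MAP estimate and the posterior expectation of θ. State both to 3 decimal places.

Mode = (16−1)/(16+48−2) = 15/62 = 0.242.
Mean = 16/(16+48) = 16/64 = 0.250.
The posterior is right-skewed, so the mean exceeds the mode.

MAP: 0.242. Posterior mean: 0.250.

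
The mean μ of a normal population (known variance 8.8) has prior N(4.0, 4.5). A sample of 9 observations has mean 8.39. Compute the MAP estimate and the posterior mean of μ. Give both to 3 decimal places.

MAP estimate = 7.606, posterior mean = 7.606

Posterior for μ is Normal. Precision-weighted mean: (1/4.5·4.0 + 9/8.8·8.39) / (1/4.5 + 9/8.8) = 7.606.
A Normal posterior is symmetric, so mode = mean.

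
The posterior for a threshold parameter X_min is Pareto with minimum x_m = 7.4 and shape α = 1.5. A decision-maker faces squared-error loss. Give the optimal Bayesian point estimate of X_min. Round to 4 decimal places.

22.2000

The Pareto density is strictly decreasing on [x_m, ∞), so the mode is x_m = 7.4000.
Mean = α·x_m/(α−1) = 1.5·7.4/0.5 = 22.2000.
Squared-error loss ⇒ the optimal estimator is the posterior mean.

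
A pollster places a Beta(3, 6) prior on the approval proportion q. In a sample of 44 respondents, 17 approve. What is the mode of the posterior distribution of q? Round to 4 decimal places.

0.3725

Posterior: Beta(3+17, 6+27) = Beta(20, 33).
Mode = (20−1)/(20+33−2) = 19/51 = 0.3725.
Mean = 20/(20+33) = 20/53 = 0.3774.
This is the posterior mode — the MAP estimate.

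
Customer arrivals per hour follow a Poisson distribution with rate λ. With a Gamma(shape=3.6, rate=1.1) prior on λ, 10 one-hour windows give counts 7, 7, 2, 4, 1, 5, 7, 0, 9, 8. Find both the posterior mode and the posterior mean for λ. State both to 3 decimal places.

MAP: 4.739. Posterior mean: 4.829.

Σ counts = 50. Posterior: Gamma(shape = 3.6+50 = 53.6, rate = 1.1+10 = 11.1).
Mode = (α−1)/β = 52.6/11.1 = 4.739.
Mean = α/β = 53.6/11.1 = 4.829.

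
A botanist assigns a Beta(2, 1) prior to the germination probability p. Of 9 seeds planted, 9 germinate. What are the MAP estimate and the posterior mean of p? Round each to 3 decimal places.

Posterior: Beta(2+9, 1+0) = Beta(11, 1).
Since β = 1 ≤ 1 and α > 1, the Beta density is monotone increasing on [0,1]; the mode is at 1.
Mean = 11/(11+1) = 0.917.
The mean is pulled below the mode by the posterior's left skew.

MAP = 1.000, posterior mean = 0.917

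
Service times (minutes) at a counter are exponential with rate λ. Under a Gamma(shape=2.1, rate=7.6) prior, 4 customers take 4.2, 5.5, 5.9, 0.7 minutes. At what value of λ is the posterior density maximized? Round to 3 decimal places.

Σ times = 16.3. Posterior: Gamma(shape = 2.1+4 = 6.1, rate = 7.6+16.3 = 23.9).
Mode = (α−1)/β = 5.1/23.9 = 0.213.
Mean = α/β = 6.1/23.9 = 0.255.
This is the posterior mode — the MAP estimate.

0.213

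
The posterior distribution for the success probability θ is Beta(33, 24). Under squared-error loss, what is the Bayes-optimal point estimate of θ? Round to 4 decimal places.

0.5789

Mode = (33−1)/(33+24−2) = 32/55 = 0.5818.
Mean = 33/(33+24) = 33/57 = 0.5789.
Squared-error loss ⇒ the optimal estimator is the posterior mean.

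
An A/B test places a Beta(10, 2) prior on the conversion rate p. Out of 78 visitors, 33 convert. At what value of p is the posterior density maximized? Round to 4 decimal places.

0.4773

Posterior: Beta(10+33, 2+45) = Beta(43, 47).
Mode = (43−1)/(43+47−2) = 42/88 = 0.4773.
Mean = 43/(43+47) = 43/90 = 0.4778.
This is the posterior mode — the MAP estimate.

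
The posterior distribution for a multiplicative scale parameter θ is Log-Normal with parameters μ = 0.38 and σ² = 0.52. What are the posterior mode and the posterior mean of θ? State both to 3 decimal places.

Mode = exp(μ − σ²) = exp(-0.14) = 0.869.
Mean = exp(μ + σ²/2) = exp(0.640) = 1.896.

θ_MAP = 0.869, E[θ|data] = 1.896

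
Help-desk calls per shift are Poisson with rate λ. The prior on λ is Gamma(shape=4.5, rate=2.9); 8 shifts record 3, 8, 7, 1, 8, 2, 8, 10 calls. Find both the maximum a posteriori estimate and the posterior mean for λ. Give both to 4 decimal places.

maximum a posteriori estimate = 4.6330, posterior mean = 4.7248

Σ counts = 47. Posterior: Gamma(shape = 4.5+47 = 51.5, rate = 2.9+8 = 10.9).
Mode = (α−1)/β = 50.5/10.9 = 4.6330.
Mean = α/β = 51.5/10.9 = 4.7248.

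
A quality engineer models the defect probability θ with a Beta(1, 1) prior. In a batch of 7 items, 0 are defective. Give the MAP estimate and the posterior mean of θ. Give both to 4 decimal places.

MAP estimate = 0.0000, posterior mean = 0.1111

Posterior: Beta(1+0, 1+7) = Beta(1, 8).
Since α = 1 ≤ 1 and β > 1, the Beta density is monotone decreasing on [0,1]; the mode is at 0.
Mean = 1/(1+8) = 0.1111.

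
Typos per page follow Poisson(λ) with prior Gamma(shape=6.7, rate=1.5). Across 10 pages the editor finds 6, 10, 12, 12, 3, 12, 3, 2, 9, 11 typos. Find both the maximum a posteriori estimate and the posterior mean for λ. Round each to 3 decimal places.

Σ counts = 80. Posterior: Gamma(shape = 6.7+80 = 86.7, rate = 1.5+10 = 11.5).
Mode = (α−1)/β = 85.7/11.5 = 7.452.
Mean = α/β = 86.7/11.5 = 7.539.

MAP = 7.452, posterior mean = 7.539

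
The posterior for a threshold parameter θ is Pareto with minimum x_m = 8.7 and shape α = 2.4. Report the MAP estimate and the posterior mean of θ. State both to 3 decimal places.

The Pareto density is strictly decreasing on [x_m, ∞), so the mode is x_m = 8.700.
Mean = α·x_m/(α−1) = 2.4·8.7/1.4 = 14.914.
The mean is pulled above the mode by the posterior's right skew.

MAP = 8.700, posterior mean = 14.914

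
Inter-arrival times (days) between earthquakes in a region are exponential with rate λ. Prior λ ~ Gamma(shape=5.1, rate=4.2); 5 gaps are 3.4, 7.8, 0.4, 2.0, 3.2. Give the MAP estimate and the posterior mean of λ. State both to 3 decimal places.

MAP = 0.433; posterior mean = 0.481

Σ times = 16.8. Posterior: Gamma(shape = 5.1+5 = 10.1, rate = 4.2+16.8 = 21.0).
Mode = (α−1)/β = 9.1/21.0 = 0.433.
Mean = α/β = 10.1/21.0 = 0.481.
The mean is pulled above the mode by the posterior's right skew.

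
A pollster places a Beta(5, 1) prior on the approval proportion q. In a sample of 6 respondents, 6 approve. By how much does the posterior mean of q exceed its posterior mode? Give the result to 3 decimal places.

-0.083

Posterior: Beta(5+6, 1+0) = Beta(11, 1).
Since β = 1 ≤ 1 and α > 1, the Beta density is monotone increasing on [0,1]; the mode is at 1.
Mean = 11/(11+1) = 0.917.
Difference = 0.917 − 1.000 = -0.083.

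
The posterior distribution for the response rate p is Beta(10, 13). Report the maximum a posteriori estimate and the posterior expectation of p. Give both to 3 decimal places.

Mode = (10−1)/(10+13−2) = 9/21 = 0.429.
Mean = 10/(10+13) = 10/23 = 0.435.

maximum a posteriori estimate = 0.429, posterior expectation = 0.435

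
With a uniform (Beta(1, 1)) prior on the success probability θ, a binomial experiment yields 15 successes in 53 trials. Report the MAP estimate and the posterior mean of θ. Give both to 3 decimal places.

θ_MAP = 0.283, E[θ|data] = 0.291

Posterior: Beta(1+15, 1+38) = Beta(16, 39).
Mode = (16−1)/(16+39−2) = 15/53 = 0.283.
With a flat prior the MAP equals the MLE, 15/53.
Mean = 16/(16+39) = 16/55 = 0.291.
Right-skewed posterior ⇒ mode < mean.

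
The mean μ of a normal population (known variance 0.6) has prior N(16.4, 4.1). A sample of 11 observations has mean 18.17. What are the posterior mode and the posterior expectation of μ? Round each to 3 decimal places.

μ_MAP = 18.147, E[μ|data] = 18.147

Posterior for μ is Normal. Precision-weighted mean: (1/4.1·16.4 + 11/0.6·18.17) / (1/4.1 + 11/0.6) = 18.147.
A Normal posterior is symmetric, so mode = mean.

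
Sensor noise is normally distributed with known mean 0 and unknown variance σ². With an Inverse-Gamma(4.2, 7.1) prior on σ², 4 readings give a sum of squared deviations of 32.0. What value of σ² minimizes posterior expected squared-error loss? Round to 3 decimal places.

Posterior: Inverse-Gamma(shape = 4.2+4/2 = 6.2, scale = 7.1+32.0/2 = 23.1).
Mode = β/(α+1) = 23.1/7.2 = 3.208.
Mean = β/(α−1) = 23.1/5.2 = 4.442.
Squared-error loss ⇒ the optimal estimator is the posterior mean.

4.442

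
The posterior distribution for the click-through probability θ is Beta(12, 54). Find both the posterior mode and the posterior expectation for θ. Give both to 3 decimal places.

Mode = (12−1)/(12+54−2) = 11/64 = 0.172.
Mean = 12/(12+54) = 12/66 = 0.182.

MAP = 0.172; posterior mean = 0.182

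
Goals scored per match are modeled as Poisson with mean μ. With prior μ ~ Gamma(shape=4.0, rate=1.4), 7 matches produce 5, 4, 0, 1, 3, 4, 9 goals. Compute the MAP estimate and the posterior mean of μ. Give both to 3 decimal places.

Σ counts = 26. Posterior: Gamma(shape = 4.0+26 = 30.0, rate = 1.4+7 = 8.4).
Mode = (α−1)/β = 29.0/8.4 = 3.452.
Mean = α/β = 30.0/8.4 = 3.571.
Mean > mode: the posterior has a right tail.

MAP = 3.452; posterior mean = 3.571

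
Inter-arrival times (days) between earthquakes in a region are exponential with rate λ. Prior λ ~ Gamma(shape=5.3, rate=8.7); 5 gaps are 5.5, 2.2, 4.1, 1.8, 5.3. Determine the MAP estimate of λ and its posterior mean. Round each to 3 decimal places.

MAP: 0.337. Posterior mean: 0.373.

Σ times = 18.9. Posterior: Gamma(shape = 5.3+5 = 10.3, rate = 8.7+18.9 = 27.6).
Mode = (α−1)/β = 9.3/27.6 = 0.337.
Mean = α/β = 10.3/27.6 = 0.373.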